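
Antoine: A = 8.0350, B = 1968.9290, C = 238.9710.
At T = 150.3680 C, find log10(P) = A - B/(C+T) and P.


C+T = 389.3390
B/(C+T) = 5.0571
log10(P) = 8.0350 - 5.0571 = 2.9779
P = 10^2.9779 = 950.3705 mmHg

950.3705 mmHg


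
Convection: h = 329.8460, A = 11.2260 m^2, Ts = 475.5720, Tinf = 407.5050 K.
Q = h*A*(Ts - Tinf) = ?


dT = 68.0670 K
Q = 329.8460 * 11.2260 * 68.0670 = 252041.9724 W

252041.9724 W


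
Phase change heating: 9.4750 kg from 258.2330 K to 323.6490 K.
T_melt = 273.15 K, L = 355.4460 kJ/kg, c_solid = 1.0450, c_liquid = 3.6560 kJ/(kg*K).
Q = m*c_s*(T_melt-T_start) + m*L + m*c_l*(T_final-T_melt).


Q1 (sensible, solid) = 9.4750 * 1.0450 * 14.9170 = 147.6988 kJ
Q2 (latent) = 9.4750 * 355.4460 = 3367.8509 kJ
Q3 (sensible, liquid) = 9.4750 * 3.6560 * 50.4990 = 1749.3157 kJ
Q_total = 5264.8653 kJ

5264.8653 kJ


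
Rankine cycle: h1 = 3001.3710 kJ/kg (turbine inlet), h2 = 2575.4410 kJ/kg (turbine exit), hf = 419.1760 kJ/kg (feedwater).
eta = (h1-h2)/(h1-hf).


W = 425.9300 kJ/kg
Q_in = 2582.1950 kJ/kg
eta = 0.1649 = 16.4949%

eta = 16.4949%


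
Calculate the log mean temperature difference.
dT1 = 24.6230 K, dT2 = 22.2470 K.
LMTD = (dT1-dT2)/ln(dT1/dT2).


dT1/dT2 = 1.1068
ln(dT1/dT2) = 0.1015
LMTD = 2.3760 / 0.1015 = 23.4149 K

23.4149 K


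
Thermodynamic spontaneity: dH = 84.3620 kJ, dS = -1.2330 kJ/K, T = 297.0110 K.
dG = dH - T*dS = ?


T*dS = 297.0110 * -1.2330 = -366.2146 kJ
dG = 84.3620 + 366.2146 = 450.5766 kJ (non-spontaneous)

dG = 450.5766 kJ, non-spontaneous


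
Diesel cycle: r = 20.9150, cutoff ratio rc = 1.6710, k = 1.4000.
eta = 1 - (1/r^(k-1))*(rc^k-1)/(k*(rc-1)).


r^(k-1) = 3.3743
rc^k = 2.0520
eta = 0.6681 = 66.8135%

66.8135%


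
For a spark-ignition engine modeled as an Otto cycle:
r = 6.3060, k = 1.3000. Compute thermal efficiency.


r^(k-1) = 1.7375
eta = 1 - 1/1.7375 = 0.4245 = 42.4462%

42.4462%


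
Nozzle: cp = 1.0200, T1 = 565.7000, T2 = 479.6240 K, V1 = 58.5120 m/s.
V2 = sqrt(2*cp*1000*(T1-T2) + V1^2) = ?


dT = 86.0760 K
2*cp*1000*dT = 175595.0400
V1^2 = 3423.6541
V2 = sqrt(179018.6941) = 423.1060 m/s

423.1060 m/s


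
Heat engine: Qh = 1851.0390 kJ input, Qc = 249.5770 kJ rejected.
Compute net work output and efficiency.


W = 1851.0390 - 249.5770 = 1601.4620 kJ
eta = 1601.4620 / 1851.0390 = 0.8652 = 86.5169%

W = 1601.4620 kJ, eta = 86.5169%


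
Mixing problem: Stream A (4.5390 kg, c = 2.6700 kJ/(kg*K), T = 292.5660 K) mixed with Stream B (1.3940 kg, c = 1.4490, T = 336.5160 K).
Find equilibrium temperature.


num = 4225.3761
den = 14.1390
Tf = 298.8447 K

298.8447 K


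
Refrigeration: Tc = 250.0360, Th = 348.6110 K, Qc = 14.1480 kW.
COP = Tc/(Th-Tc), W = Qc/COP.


COP = 250.0360 / 98.5750 = 2.5365
W = 14.1480 / 2.5365 = 5.5778 kW

COP = 2.5365, W = 5.5778 kW


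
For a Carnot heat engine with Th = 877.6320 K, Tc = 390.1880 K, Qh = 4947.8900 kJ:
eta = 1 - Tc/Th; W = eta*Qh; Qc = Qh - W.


eta = 1 - 390.1880/877.6320 = 0.5554
W = 0.5554 * 4947.8900 = 2748.0986 kJ
Qc = 4947.8900 - 2748.0986 = 2199.7914 kJ

eta = 55.5408%, W = 2748.0986 kJ, Qc = 2199.7914 kJ


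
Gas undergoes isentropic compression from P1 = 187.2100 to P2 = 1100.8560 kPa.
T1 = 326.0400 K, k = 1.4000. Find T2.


(k-1)/k = 0.2857
(P2/P1)^exp = 1.6589
T2 = 326.0400 * 1.6589 = 540.8787 K

540.8787 K


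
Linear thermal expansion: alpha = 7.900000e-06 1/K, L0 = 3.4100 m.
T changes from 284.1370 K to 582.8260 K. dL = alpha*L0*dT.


dT = 298.6890 K
dL = 7.900000e-06 * 3.4100 * 298.6890 = 0.008046 m
L_final = 3.418046 m

dL = 0.008046 m


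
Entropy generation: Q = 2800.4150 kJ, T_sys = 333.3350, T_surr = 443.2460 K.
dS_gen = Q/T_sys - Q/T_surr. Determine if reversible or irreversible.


dS_sys = 2800.4150/333.3350 = 8.4012 kJ/K
dS_surr = -2800.4150/443.2460 = -6.3180 kJ/K
dS_gen = 8.4012 - 6.3180 = 2.0832 kJ/K (irreversible)

dS_gen = 2.0832 kJ/K, irreversible


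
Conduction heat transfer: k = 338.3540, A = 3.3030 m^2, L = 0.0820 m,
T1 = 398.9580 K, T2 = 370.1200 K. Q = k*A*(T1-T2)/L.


dT = 28.8380 K
Q = 338.3540 * 3.3030 * 28.8380 / 0.0820 = 393034.9526 W

393034.9526 W


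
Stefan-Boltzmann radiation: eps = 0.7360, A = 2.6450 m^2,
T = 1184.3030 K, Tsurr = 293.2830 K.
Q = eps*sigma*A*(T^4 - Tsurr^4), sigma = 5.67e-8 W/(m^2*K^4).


T^4 = 1.9672e+12
Tsurr^4 = 7.3986e+09
Q = 0.7360 * 5.67e-8 * 2.6450 * 1.9598e+12 = 216322.3704 W

216322.3704 W


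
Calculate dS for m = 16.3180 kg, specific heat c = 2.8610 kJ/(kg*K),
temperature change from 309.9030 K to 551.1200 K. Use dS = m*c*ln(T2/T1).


T2/T1 = 1.7784
ln(T2/T1) = 0.5757
dS = 16.3180 * 2.8610 * 0.5757 = 26.8767 kJ/K

26.8767 kJ/K


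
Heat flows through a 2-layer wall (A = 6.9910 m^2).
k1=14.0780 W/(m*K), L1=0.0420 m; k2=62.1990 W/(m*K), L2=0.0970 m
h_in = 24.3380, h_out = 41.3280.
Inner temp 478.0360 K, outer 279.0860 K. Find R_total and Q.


R_conv_in = 1/(24.3380*6.9910) = 0.0059
R_1 = 0.0420/(14.0780*6.9910) = 0.0004
R_2 = 0.0970/(62.1990*6.9910) = 0.0002
R_conv_out = 1/(41.3280*6.9910) = 0.0035
R_total = 0.0100 K/W
Q = 198.9500 / 0.0100 = 19918.4856 W

R_total = 0.0100 K/W, Q = 19918.4856 W


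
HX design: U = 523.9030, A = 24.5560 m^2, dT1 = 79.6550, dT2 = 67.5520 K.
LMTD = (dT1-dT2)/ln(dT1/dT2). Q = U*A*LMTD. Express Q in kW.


LMTD = 73.4374 K
Q = 523.9030 * 24.5560 * 73.4374 = 944768.7667 W = 944.7688 kW

944.7688 kW


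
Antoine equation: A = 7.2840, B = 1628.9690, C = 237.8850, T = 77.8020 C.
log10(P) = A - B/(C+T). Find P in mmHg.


C+T = 315.6870
B/(C+T) = 5.1601
log10(P) = 7.2840 - 5.1601 = 2.1239
P = 10^2.1239 = 133.0221 mmHg

133.0221 mmHg


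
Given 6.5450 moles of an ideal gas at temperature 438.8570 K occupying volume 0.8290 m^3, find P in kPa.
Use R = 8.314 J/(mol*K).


P = nRT/V = 6.5450 * 8.314 * 438.8570 / 0.8290
= 23880.4607 / 0.8290 = 28806.3458 Pa = 28.8063 kPa

28.8063 kPa


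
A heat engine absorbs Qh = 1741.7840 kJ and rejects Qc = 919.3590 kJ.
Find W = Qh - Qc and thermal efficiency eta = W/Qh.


W = 1741.7840 - 919.3590 = 822.4250 kJ
eta = 822.4250 / 1741.7840 = 0.4722 = 47.2174%

W = 822.4250 kJ, eta = 47.2174%


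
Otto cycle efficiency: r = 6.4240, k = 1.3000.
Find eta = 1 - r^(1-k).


r^(k-1) = 1.7472
eta = 1 - 1/1.7472 = 0.4277 = 42.7654%

42.7654%


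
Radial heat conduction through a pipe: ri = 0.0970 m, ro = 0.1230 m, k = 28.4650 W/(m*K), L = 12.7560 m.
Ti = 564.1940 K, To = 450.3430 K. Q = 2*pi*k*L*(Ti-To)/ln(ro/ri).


dT = 113.8510 K
ln(ro/ri) = 0.2375
Q = 2*pi*28.4650*12.7560*113.8510 / 0.2375 = 1093773.7307 W

1093773.7307 W


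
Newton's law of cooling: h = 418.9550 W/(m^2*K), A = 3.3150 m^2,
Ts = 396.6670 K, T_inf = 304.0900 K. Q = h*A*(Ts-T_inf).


dT = 92.5770 K
Q = 418.9550 * 3.3150 * 92.5770 = 128574.2542 W

128574.2542 W


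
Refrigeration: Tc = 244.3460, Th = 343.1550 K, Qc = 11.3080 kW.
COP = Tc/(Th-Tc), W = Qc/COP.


COP = 244.3460 / 98.8090 = 2.4729
W = 11.3080 / 2.4729 = 4.5727 kW

COP = 2.4729, W = 4.5727 kW


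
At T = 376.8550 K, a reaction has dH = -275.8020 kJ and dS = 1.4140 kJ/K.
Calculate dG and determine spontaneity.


T*dS = 376.8550 * 1.4140 = 532.8730 kJ
dG = -275.8020 - 532.8730 = -808.6750 kJ (spontaneous)

dG = -808.6750 kJ, spontaneous


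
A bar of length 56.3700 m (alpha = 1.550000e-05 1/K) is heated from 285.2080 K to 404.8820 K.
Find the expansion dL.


dT = 119.6740 K
dL = 1.550000e-05 * 56.3700 * 119.6740 = 0.104563 m
L_final = 56.474563 m

dL = 0.104563 m


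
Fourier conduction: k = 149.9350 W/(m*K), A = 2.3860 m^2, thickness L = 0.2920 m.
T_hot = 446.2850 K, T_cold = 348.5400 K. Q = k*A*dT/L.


dT = 97.7450 K
Q = 149.9350 * 2.3860 * 97.7450 / 0.2920 = 119752.6583 W

119752.6583 W


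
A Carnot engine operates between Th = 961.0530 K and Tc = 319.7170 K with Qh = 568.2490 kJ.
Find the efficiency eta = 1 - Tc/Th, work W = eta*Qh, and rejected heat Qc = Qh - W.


eta = 1 - 319.7170/961.0530 = 0.6673
W = 0.6673 * 568.2490 = 379.2075 kJ
Qc = 568.2490 - 379.2075 = 189.0415 kJ

eta = 66.7326%, W = 379.2075 kJ, Qc = 189.0415 kJ


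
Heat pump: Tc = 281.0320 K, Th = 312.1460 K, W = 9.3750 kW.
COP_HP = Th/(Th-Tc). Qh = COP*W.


COP = 312.1460 / 31.1140 = 10.0323
Qh = 10.0323 * 9.3750 = 94.0531 kW

COP = 10.0323, Qh = 94.0531 kW


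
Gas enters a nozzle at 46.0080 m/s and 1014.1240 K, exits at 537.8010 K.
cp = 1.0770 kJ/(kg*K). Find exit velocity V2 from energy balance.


dT = 476.3230 K
2*cp*1000*dT = 1025999.7420
V1^2 = 2116.7361
V2 = sqrt(1028116.4781) = 1013.9608 m/s

1013.9608 m/s


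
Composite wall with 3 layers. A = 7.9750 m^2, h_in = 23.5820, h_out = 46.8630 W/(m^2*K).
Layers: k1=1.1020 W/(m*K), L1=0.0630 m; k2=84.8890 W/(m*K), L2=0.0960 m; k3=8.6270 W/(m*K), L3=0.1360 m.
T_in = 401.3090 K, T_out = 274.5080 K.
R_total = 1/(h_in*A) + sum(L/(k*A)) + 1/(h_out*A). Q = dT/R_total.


R_conv_in = 1/(23.5820*7.9750) = 0.0053
R_1 = 0.0630/(1.1020*7.9750) = 0.0072
R_2 = 0.0960/(84.8890*7.9750) = 0.0001
R_3 = 0.1360/(8.6270*7.9750) = 0.0020
R_conv_out = 1/(46.8630*7.9750) = 0.0027
R_total = 0.0173 K/W
Q = 126.8010 / 0.0173 = 7338.0127 W

R_total = 0.0173 K/W, Q = 7338.0127 W


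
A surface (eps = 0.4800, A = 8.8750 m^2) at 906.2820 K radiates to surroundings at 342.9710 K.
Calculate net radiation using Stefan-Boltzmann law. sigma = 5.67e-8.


T^4 = 6.7461e+11
Tsurr^4 = 1.3837e+10
Q = 0.4800 * 5.67e-8 * 8.8750 * 6.6077e+11 = 159604.7682 W

159604.7682 W


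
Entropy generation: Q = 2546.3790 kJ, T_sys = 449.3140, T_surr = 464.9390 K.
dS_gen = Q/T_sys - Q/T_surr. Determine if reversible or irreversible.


dS_sys = 2546.3790/449.3140 = 5.6673 kJ/K
dS_surr = -2546.3790/464.9390 = -5.4768 kJ/K
dS_gen = 5.6673 - 5.4768 = 0.1905 kJ/K (irreversible)

dS_gen = 0.1905 kJ/K, irreversible


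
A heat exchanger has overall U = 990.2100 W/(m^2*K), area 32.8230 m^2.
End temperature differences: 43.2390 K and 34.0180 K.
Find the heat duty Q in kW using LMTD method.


LMTD = 38.4444 K
Q = 990.2100 * 32.8230 * 38.4444 = 1249505.9313 W = 1249.5059 kW

1249.5059 kW


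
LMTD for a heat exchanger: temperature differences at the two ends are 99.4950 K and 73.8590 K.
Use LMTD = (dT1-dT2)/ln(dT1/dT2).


dT1/dT2 = 1.3471
ln(dT1/dT2) = 0.2979
LMTD = 25.6360 / 0.2979 = 86.0414 K

86.0414 K


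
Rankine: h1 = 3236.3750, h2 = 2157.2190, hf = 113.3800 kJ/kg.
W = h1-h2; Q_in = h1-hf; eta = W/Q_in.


W = 1079.1560 kJ/kg
Q_in = 3122.9950 kJ/kg
eta = 0.3456 = 34.5552%

eta = 34.5552%


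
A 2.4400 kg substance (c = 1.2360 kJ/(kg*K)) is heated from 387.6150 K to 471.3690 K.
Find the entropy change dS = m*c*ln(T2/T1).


T2/T1 = 1.2161
ln(T2/T1) = 0.1956
dS = 2.4400 * 1.2360 * 0.1956 = 0.5900 kJ/K

0.5900 kJ/K


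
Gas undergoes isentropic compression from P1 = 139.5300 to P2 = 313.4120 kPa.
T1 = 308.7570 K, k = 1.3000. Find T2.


(k-1)/k = 0.2308
(P2/P1)^exp = 1.2053
T2 = 308.7570 * 1.2053 = 372.1519 K

372.1519 K


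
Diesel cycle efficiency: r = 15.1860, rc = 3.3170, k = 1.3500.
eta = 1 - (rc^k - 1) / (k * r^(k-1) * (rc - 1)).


r^(k-1) = 2.5912
rc^k = 5.0467
eta = 0.5007 = 50.0731%

50.0731%


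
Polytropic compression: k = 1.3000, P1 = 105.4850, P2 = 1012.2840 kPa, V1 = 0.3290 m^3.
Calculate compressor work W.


(k-1)/k = 0.2308
(P2/P1)^exp = 1.6852
W = 4.3333 * 105.4850 * 0.3290 * (1.6852 - 1) = 103.0388 kJ

103.0388 kJ


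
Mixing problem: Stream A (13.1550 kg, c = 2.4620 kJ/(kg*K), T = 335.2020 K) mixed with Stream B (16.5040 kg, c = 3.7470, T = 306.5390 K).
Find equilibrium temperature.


num = 29812.9130
den = 94.2281
Tf = 316.3909 K

316.3909 K


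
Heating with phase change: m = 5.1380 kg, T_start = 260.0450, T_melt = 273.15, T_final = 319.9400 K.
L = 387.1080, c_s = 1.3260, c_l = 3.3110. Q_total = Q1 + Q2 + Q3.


Q1 (sensible, solid) = 5.1380 * 1.3260 * 13.1050 = 89.2842 kJ
Q2 (latent) = 5.1380 * 387.1080 = 1988.9609 kJ
Q3 (sensible, liquid) = 5.1380 * 3.3110 * 46.7900 = 795.9876 kJ
Q_total = 2874.2328 kJ

2874.2328 kJ


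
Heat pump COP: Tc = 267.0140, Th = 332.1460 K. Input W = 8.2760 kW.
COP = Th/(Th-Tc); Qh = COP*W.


COP = 332.1460 / 65.1320 = 5.0996
Qh = 5.0996 * 8.2760 = 42.2041 kW

COP = 5.0996, Qh = 42.2041 kW


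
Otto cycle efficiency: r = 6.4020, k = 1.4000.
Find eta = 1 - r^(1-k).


r^(k-1) = 2.1015
eta = 1 - 1/2.1015 = 0.5241 = 52.4146%

52.4146%


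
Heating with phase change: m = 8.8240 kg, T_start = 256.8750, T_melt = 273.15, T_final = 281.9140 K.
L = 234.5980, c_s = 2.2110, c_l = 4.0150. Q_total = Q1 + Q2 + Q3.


Q1 (sensible, solid) = 8.8240 * 2.2110 * 16.2750 = 317.5230 kJ
Q2 (latent) = 8.8240 * 234.5980 = 2070.0928 kJ
Q3 (sensible, liquid) = 8.8240 * 4.0150 * 8.7640 = 310.4941 kJ
Q_total = 2698.1099 kJ

2698.1099 kJ


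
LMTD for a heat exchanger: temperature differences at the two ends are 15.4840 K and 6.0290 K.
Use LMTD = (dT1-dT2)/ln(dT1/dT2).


dT1/dT2 = 2.5683
ln(dT1/dT2) = 0.9432
LMTD = 9.4550 / 0.9432 = 10.0241 K

10.0241 K


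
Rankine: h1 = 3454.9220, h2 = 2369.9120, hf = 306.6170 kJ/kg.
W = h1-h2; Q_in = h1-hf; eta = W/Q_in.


W = 1085.0100 kJ/kg
Q_in = 3148.3050 kJ/kg
eta = 0.3446 = 34.4633%

eta = 34.4633%


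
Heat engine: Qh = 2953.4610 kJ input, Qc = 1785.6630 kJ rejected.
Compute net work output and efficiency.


W = 2953.4610 - 1785.6630 = 1167.7980 kJ
eta = 1167.7980 / 2953.4610 = 0.3954 = 39.5400%

W = 1167.7980 kJ, eta = 39.5400%


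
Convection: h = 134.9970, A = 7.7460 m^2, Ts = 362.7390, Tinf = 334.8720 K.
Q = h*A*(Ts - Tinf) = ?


dT = 27.8670 K
Q = 134.9970 * 7.7460 * 27.8670 = 29140.1530 W

29140.1530 W


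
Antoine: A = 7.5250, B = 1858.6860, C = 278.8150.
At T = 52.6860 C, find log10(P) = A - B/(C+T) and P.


C+T = 331.5010
B/(C+T) = 5.6069
log10(P) = 7.5250 - 5.6069 = 1.9181
P = 10^1.9181 = 82.8173 mmHg

82.8173 mmHg


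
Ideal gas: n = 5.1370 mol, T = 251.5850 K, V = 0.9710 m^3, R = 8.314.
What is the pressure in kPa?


P = nRT/V = 5.1370 * 8.314 * 251.5850 / 0.9710
= 10744.9483 / 0.9710 = 11065.8582 Pa = 11.0659 kPa

11.0659 kPa


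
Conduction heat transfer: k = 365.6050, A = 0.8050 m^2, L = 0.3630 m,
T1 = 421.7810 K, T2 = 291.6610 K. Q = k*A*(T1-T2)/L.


dT = 130.1200 K
Q = 365.6050 * 0.8050 * 130.1200 / 0.3630 = 105498.2939 W

105498.2939 W


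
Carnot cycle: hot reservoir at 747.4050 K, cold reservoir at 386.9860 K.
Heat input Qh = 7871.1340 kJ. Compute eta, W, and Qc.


eta = 1 - 386.9860/747.4050 = 0.4822
W = 0.4822 * 7871.1340 = 3795.6747 kJ
Qc = 7871.1340 - 3795.6747 = 4075.4593 kJ

eta = 48.2227%, W = 3795.6747 kJ, Qc = 4075.4593 kJ


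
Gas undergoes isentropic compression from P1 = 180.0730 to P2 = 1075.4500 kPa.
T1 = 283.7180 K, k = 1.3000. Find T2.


(k-1)/k = 0.2308
(P2/P1)^exp = 1.5105
T2 = 283.7180 * 1.5105 = 428.5451 K

428.5451 K


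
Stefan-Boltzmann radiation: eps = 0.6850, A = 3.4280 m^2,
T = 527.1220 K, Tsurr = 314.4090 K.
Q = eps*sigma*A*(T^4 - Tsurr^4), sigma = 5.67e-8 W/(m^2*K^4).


T^4 = 7.7205e+10
Tsurr^4 = 9.7719e+09
Q = 0.6850 * 5.67e-8 * 3.4280 * 6.7433e+10 = 8978.1418 W

8978.1418 W


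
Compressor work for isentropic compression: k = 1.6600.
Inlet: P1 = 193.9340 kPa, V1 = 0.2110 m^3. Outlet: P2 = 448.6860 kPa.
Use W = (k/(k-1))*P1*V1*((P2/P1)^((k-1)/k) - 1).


(k-1)/k = 0.3976
(P2/P1)^exp = 1.3958
W = 2.5152 * 193.9340 * 0.2110 * (1.3958 - 1) = 40.7406 kJ

40.7406 kJ


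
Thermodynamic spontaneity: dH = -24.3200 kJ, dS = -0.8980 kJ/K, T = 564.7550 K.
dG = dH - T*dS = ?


T*dS = 564.7550 * -0.8980 = -507.1500 kJ
dG = -24.3200 + 507.1500 = 482.8300 kJ (non-spontaneous)

dG = 482.8300 kJ, non-spontaneous


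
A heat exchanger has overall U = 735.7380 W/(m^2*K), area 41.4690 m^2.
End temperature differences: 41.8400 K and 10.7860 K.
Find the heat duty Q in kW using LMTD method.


LMTD = 22.9079 K
Q = 735.7380 * 41.4690 * 22.9079 = 698926.5109 W = 698.9265 kW

698.9265 kW


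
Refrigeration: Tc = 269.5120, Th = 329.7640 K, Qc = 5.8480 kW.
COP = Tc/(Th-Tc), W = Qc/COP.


COP = 269.5120 / 60.2520 = 4.4731
W = 5.8480 / 4.4731 = 1.3074 kW

COP = 4.4731, W = 1.3074 kW


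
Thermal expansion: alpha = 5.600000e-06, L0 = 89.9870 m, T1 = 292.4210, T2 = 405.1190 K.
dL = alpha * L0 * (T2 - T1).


dT = 112.6980 K
dL = 5.600000e-06 * 89.9870 * 112.6980 = 0.056792 m
L_final = 90.043792 m

dL = 0.056792 m


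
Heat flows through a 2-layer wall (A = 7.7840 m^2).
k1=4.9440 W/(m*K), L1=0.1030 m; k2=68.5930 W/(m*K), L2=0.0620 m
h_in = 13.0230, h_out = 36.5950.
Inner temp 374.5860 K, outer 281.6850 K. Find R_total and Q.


R_conv_in = 1/(13.0230*7.7840) = 0.0099
R_1 = 0.1030/(4.9440*7.7840) = 0.0027
R_2 = 0.0620/(68.5930*7.7840) = 0.0001
R_conv_out = 1/(36.5950*7.7840) = 0.0035
R_total = 0.0162 K/W
Q = 92.9010 / 0.0162 = 5746.0316 W

R_total = 0.0162 K/W, Q = 5746.0316 W


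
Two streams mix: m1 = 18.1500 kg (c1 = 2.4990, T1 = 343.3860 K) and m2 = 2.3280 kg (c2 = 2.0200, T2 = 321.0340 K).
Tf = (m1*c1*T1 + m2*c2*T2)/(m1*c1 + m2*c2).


num = 17084.5889
den = 50.0594
Tf = 341.2863 K

341.2863 K


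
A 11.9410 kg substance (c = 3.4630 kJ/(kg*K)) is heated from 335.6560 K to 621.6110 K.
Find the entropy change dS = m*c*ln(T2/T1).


T2/T1 = 1.8519
ln(T2/T1) = 0.6162
dS = 11.9410 * 3.4630 * 0.6162 = 25.4821 kJ/K

25.4821 kJ/K


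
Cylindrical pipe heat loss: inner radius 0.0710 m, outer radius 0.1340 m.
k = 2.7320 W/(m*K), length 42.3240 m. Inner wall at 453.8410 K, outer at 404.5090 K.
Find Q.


dT = 49.3320 K
ln(ro/ri) = 0.6352
Q = 2*pi*2.7320*42.3240*49.3320 / 0.6352 = 56427.7722 W

56427.7722 W


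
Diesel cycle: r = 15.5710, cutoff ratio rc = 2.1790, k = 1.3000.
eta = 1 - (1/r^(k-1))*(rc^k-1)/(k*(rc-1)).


r^(k-1) = 2.2787
rc^k = 2.7525
eta = 0.4982 = 49.8216%

49.8216%


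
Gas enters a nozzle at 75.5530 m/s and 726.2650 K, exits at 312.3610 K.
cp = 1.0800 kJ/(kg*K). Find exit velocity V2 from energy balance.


dT = 413.9040 K
2*cp*1000*dT = 894032.6400
V1^2 = 5708.2558
V2 = sqrt(899740.8958) = 948.5467 m/s

948.5467 m/s


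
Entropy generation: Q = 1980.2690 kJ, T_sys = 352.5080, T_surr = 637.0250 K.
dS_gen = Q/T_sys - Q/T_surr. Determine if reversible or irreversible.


dS_sys = 1980.2690/352.5080 = 5.6177 kJ/K
dS_surr = -1980.2690/637.0250 = -3.1086 kJ/K
dS_gen = 5.6177 - 3.1086 = 2.5090 kJ/K (irreversible)

dS_gen = 2.5090 kJ/K, irreversible


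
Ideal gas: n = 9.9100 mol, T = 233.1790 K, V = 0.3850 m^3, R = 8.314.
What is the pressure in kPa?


P = nRT/V = 9.9100 * 8.314 * 233.1790 / 0.3850
= 19212.0235 / 0.3850 = 49901.3598 Pa = 49.9014 kPa

49.9014 kPa


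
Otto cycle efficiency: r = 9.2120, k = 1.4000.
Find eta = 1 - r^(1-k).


r^(k-1) = 2.4308
eta = 1 - 1/2.4308 = 0.5886 = 58.8606%

58.8606%


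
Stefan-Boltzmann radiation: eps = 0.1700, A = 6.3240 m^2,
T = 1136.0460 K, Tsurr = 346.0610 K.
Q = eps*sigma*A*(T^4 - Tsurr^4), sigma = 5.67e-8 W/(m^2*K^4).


T^4 = 1.6656e+12
Tsurr^4 = 1.4342e+10
Q = 0.1700 * 5.67e-8 * 6.3240 * 1.6513e+12 = 100658.8203 W

100658.8203 W


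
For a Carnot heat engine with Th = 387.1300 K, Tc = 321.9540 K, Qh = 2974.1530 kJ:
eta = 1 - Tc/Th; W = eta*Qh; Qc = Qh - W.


eta = 1 - 321.9540/387.1300 = 0.1684
W = 0.1684 * 2974.1530 = 500.7191 kJ
Qc = 2974.1530 - 500.7191 = 2473.4339 kJ

eta = 16.8357%, W = 500.7191 kJ, Qc = 2473.4339 kJ


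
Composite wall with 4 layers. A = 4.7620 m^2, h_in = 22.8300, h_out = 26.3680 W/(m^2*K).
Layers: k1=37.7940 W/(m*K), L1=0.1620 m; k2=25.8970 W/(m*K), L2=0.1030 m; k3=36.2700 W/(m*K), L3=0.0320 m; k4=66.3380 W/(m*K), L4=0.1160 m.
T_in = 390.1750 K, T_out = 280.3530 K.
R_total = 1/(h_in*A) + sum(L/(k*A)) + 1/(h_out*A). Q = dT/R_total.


R_conv_in = 1/(22.8300*4.7620) = 0.0092
R_1 = 0.1620/(37.7940*4.7620) = 0.0009
R_2 = 0.1030/(25.8970*4.7620) = 0.0008
R_3 = 0.0320/(36.2700*4.7620) = 0.0002
R_4 = 0.1160/(66.3380*4.7620) = 0.0004
R_conv_out = 1/(26.3680*4.7620) = 0.0080
R_total = 0.0195 K/W
Q = 109.8220 / 0.0195 = 5646.3476 W

R_total = 0.0195 K/W, Q = 5646.3476 W


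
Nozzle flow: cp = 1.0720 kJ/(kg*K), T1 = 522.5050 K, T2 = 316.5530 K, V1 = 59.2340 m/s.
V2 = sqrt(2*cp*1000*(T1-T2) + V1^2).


dT = 205.9520 K
2*cp*1000*dT = 441561.0880
V1^2 = 3508.6668
V2 = sqrt(445069.7548) = 667.1355 m/s

667.1355 m/s


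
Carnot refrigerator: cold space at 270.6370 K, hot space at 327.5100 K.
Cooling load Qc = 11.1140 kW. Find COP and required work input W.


COP = 270.6370 / 56.8730 = 4.7586
W = 11.1140 / 4.7586 = 2.3356 kW

COP = 4.7586, W = 2.3356 kW


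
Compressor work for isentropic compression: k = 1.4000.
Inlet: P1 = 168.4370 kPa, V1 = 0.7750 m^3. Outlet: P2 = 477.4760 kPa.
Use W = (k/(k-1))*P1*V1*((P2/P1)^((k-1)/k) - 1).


(k-1)/k = 0.2857
(P2/P1)^exp = 1.3468
W = 3.5000 * 168.4370 * 0.7750 * (1.3468 - 1) = 158.4289 kJ

158.4289 kJ


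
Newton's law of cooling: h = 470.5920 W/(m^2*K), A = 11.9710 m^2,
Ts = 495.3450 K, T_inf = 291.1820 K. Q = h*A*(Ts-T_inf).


dT = 204.1630 K
Q = 470.5920 * 11.9710 * 204.1630 = 1150143.4472 W

1150143.4472 W


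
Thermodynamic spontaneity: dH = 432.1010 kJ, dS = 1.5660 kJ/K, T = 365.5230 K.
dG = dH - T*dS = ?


T*dS = 365.5230 * 1.5660 = 572.4090 kJ
dG = 432.1010 - 572.4090 = -140.3080 kJ (spontaneous)

dG = -140.3080 kJ, spontaneous


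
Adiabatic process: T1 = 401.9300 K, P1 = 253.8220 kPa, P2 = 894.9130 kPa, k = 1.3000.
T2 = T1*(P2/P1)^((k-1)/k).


(k-1)/k = 0.2308
(P2/P1)^exp = 1.3375
T2 = 401.9300 * 1.3375 = 537.5752 K

537.5752 K


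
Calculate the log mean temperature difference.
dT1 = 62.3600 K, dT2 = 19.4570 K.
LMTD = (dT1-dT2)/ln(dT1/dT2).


dT1/dT2 = 3.2050
ln(dT1/dT2) = 1.1647
LMTD = 42.9030 / 1.1647 = 36.8356 K

36.8356 K


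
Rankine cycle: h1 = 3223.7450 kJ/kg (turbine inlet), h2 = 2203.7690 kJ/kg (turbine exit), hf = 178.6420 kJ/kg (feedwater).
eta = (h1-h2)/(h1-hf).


W = 1019.9760 kJ/kg
Q_in = 3045.1030 kJ/kg
eta = 0.3350 = 33.4956%

eta = 33.4956%


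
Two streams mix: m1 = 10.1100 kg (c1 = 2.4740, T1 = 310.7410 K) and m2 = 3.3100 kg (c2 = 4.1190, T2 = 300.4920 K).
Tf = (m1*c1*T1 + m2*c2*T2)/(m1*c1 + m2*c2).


num = 11869.1723
den = 38.6460
Tf = 307.1253 K

307.1253 K


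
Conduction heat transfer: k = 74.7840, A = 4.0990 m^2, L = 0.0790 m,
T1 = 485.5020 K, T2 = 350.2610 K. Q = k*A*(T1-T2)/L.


dT = 135.2410 K
Q = 74.7840 * 4.0990 * 135.2410 / 0.0790 = 524768.6609 W

524768.6609 W


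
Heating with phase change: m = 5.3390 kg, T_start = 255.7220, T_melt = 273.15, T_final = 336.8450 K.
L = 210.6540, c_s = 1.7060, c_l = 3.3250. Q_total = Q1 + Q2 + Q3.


Q1 (sensible, solid) = 5.3390 * 1.7060 * 17.4280 = 158.7400 kJ
Q2 (latent) = 5.3390 * 210.6540 = 1124.6817 kJ
Q3 (sensible, liquid) = 5.3390 * 3.3250 * 63.6950 = 1130.7248 kJ
Q_total = 2414.1465 kJ

2414.1465 kJ


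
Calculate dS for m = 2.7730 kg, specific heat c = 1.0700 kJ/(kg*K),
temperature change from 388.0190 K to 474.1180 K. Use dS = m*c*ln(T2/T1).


T2/T1 = 1.2219
ln(T2/T1) = 0.2004
dS = 2.7730 * 1.0700 * 0.2004 = 0.5946 kJ/K

0.5946 kJ/K


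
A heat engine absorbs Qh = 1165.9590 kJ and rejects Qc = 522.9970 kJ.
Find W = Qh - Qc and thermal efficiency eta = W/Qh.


W = 1165.9590 - 522.9970 = 642.9620 kJ
eta = 642.9620 / 1165.9590 = 0.5514 = 55.1445%

W = 642.9620 kJ, eta = 55.1445%


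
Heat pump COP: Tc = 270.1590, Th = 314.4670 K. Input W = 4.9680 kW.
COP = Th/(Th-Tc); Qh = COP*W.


COP = 314.4670 / 44.3080 = 7.0973
Qh = 7.0973 * 4.9680 = 35.2594 kW

COP = 7.0973, Qh = 35.2594 kW


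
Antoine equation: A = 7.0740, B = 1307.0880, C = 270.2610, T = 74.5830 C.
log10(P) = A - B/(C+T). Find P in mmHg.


C+T = 344.8440
B/(C+T) = 3.7904
log10(P) = 7.0740 - 3.7904 = 3.2836
P = 10^3.2836 = 1921.4329 mmHg

1921.4329 mmHg


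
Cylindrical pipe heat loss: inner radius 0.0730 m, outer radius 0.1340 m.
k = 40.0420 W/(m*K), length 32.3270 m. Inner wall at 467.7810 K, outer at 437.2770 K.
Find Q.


dT = 30.5040 K
ln(ro/ri) = 0.6074
Q = 2*pi*40.0420*32.3270*30.5040 / 0.6074 = 408467.0994 W

408467.0994 W


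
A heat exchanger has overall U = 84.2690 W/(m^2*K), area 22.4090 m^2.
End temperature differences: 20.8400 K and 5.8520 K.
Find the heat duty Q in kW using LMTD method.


LMTD = 11.8007 K
Q = 84.2690 * 22.4090 * 11.8007 = 22284.3132 W = 22.2843 kW

22.2843 kW


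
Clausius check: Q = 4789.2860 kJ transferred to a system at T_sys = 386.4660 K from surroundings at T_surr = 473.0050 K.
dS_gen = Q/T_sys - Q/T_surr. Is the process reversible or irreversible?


dS_sys = 4789.2860/386.4660 = 12.3925 kJ/K
dS_surr = -4789.2860/473.0050 = -10.1252 kJ/K
dS_gen = 12.3925 - 10.1252 = 2.2673 kJ/K (irreversible)

dS_gen = 2.2673 kJ/K, irreversible


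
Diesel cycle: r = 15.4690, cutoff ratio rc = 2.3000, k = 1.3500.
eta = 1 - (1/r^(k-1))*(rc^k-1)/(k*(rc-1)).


r^(k-1) = 2.6080
rc^k = 3.0785
eta = 0.5459 = 54.5900%

54.5900%


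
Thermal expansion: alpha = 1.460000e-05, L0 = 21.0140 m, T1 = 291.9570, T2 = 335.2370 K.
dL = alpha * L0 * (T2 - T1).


dT = 43.2800 K
dL = 1.460000e-05 * 21.0140 * 43.2800 = 0.013278 m
L_final = 21.027278 m

dL = 0.013278 m


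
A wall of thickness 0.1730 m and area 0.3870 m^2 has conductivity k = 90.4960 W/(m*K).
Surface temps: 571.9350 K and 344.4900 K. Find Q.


dT = 227.4450 K
Q = 90.4960 * 0.3870 * 227.4450 / 0.1730 = 46043.7449 W

46043.7449 W


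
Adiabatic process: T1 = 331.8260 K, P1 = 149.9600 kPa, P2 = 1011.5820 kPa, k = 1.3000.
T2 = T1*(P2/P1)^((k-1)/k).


(k-1)/k = 0.2308
(P2/P1)^exp = 1.5535
T2 = 331.8260 * 1.5535 = 515.4945 K

515.4945 K


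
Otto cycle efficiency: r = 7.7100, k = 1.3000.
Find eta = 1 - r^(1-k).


r^(k-1) = 1.8455
eta = 1 - 1/1.8455 = 0.4581 = 45.8144%

45.8144%


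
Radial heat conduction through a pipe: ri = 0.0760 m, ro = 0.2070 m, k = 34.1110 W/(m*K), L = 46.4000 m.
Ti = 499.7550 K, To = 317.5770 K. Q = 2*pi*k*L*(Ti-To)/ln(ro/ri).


dT = 182.1780 K
ln(ro/ri) = 1.0020
Q = 2*pi*34.1110*46.4000*182.1780 / 1.0020 = 1808118.1841 W

1808118.1841 W


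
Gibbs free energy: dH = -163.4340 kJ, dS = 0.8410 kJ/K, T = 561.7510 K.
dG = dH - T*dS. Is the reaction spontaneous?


T*dS = 561.7510 * 0.8410 = 472.4326 kJ
dG = -163.4340 - 472.4326 = -635.8666 kJ (spontaneous)

dG = -635.8666 kJ, spontaneous


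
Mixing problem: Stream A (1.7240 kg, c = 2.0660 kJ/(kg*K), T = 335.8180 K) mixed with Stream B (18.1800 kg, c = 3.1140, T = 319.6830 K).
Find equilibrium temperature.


num = 19294.1714
den = 60.1743
Tf = 320.6380 K

320.6380 K


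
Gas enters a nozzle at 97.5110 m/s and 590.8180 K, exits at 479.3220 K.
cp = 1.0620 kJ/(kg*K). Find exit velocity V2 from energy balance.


dT = 111.4960 K
2*cp*1000*dT = 236817.5040
V1^2 = 9508.3951
V2 = sqrt(246325.8991) = 496.3123 m/s

496.3123 m/s


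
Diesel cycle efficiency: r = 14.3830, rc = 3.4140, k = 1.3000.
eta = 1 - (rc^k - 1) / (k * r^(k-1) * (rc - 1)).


r^(k-1) = 2.2251
rc^k = 4.9345
eta = 0.4366 = 43.6553%

43.6553%


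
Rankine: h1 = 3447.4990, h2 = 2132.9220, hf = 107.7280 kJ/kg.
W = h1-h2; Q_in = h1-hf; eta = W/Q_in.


W = 1314.5770 kJ/kg
Q_in = 3339.7710 kJ/kg
eta = 0.3936 = 39.3613%

eta = 39.3613%


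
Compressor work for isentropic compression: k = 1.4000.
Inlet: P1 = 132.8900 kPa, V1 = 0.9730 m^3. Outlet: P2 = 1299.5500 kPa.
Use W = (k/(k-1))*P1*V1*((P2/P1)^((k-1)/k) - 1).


(k-1)/k = 0.2857
(P2/P1)^exp = 1.9184
W = 3.5000 * 132.8900 * 0.9730 * (1.9184 - 1) = 415.6360 kJ

415.6360 kJ


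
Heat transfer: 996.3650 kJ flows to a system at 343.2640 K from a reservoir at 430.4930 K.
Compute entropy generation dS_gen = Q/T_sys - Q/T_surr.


dS_sys = 996.3650/343.2640 = 2.9026 kJ/K
dS_surr = -996.3650/430.4930 = -2.3145 kJ/K
dS_gen = 2.9026 - 2.3145 = 0.5881 kJ/K (irreversible)

dS_gen = 0.5881 kJ/K, irreversible


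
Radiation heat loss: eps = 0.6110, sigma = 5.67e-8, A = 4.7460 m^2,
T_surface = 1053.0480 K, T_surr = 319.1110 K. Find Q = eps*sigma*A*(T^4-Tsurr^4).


T^4 = 1.2297e+12
Tsurr^4 = 1.0370e+10
Q = 0.6110 * 5.67e-8 * 4.7460 * 1.2193e+12 = 200478.0381 W

200478.0381 W


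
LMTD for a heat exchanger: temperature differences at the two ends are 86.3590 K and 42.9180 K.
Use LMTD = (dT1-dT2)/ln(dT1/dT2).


dT1/dT2 = 2.0122
ln(dT1/dT2) = 0.6992
LMTD = 43.4410 / 0.6992 = 62.1276 K

62.1276 K


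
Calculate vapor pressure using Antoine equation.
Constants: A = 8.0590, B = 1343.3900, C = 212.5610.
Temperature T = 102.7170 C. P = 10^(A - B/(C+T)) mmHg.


C+T = 315.2780
B/(C+T) = 4.2610
log10(P) = 8.0590 - 4.2610 = 3.7980
P = 10^3.7980 = 6281.0220 mmHg

6281.0220 mmHg


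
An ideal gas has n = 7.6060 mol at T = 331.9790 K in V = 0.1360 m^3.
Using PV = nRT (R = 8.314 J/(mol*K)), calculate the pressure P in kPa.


P = nRT/V = 7.6060 * 8.314 * 331.9790 / 0.1360
= 20993.1183 / 0.1360 = 154361.1642 Pa = 154.3612 kPa

154.3612 kPa


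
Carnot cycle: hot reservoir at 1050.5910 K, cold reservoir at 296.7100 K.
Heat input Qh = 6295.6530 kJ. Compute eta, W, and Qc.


eta = 1 - 296.7100/1050.5910 = 0.7176
W = 0.7176 * 6295.6530 = 4517.6222 kJ
Qc = 6295.6530 - 4517.6222 = 1778.0308 kJ

eta = 71.7578%, W = 4517.6222 kJ, Qc = 1778.0308 kJ


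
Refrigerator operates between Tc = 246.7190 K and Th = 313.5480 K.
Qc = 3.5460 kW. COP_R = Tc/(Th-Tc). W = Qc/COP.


COP = 246.7190 / 66.8290 = 3.6918
W = 3.5460 / 3.6918 = 0.9605 kW

COP = 3.6918, W = 0.9605 kW


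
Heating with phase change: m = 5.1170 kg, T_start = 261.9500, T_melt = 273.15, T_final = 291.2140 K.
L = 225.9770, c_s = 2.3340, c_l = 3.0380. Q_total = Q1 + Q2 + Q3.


Q1 (sensible, solid) = 5.1170 * 2.3340 * 11.2000 = 133.7625 kJ
Q2 (latent) = 5.1170 * 225.9770 = 1156.3243 kJ
Q3 (sensible, liquid) = 5.1170 * 3.0380 * 18.0640 = 280.8129 kJ
Q_total = 1570.8997 kJ

1570.8997 kJ


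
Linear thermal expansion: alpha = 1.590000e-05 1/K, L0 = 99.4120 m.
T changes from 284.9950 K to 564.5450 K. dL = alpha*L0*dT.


dT = 279.5500 K
dL = 1.590000e-05 * 99.4120 * 279.5500 = 0.441871 m
L_final = 99.853871 m

dL = 0.441871 m


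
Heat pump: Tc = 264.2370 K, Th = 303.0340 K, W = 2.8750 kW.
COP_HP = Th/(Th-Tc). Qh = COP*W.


COP = 303.0340 / 38.7970 = 7.8108
Qh = 7.8108 * 2.8750 = 22.4559 kW

COP = 7.8108, Qh = 22.4559 kW


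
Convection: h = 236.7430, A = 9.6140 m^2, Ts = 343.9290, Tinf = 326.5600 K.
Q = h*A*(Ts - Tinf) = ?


dT = 17.3690 K
Q = 236.7430 * 9.6140 * 17.3690 = 39532.6639 W

39532.6639 W


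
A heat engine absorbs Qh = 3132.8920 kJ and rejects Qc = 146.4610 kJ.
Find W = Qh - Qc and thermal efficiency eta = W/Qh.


W = 3132.8920 - 146.4610 = 2986.4310 kJ
eta = 2986.4310 / 3132.8920 = 0.9533 = 95.3251%

W = 2986.4310 kJ, eta = 95.3251%


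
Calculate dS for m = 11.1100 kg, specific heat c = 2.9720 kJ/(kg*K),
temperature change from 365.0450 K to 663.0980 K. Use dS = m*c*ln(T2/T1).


T2/T1 = 1.8165
ln(T2/T1) = 0.5969
dS = 11.1100 * 2.9720 * 0.5969 = 19.7091 kJ/K

19.7091 kJ/K


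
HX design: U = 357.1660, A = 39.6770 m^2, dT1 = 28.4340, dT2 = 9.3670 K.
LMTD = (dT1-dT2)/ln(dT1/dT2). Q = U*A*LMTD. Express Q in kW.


LMTD = 17.1714 K
Q = 357.1660 * 39.6770 * 17.1714 = 243340.6654 W = 243.3407 kW

243.3407 kW


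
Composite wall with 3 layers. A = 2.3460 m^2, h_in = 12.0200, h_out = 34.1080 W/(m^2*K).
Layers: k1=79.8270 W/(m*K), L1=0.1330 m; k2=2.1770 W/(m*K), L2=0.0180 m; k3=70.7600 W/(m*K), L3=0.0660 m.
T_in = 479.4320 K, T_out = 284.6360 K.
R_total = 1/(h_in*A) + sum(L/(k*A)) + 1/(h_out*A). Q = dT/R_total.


R_conv_in = 1/(12.0200*2.3460) = 0.0355
R_1 = 0.1330/(79.8270*2.3460) = 0.0007
R_2 = 0.0180/(2.1770*2.3460) = 0.0035
R_3 = 0.0660/(70.7600*2.3460) = 0.0004
R_conv_out = 1/(34.1080*2.3460) = 0.0125
R_total = 0.0526 K/W
Q = 194.7960 / 0.0526 = 3703.9222 W

R_total = 0.0526 K/W, Q = 3703.9222 W


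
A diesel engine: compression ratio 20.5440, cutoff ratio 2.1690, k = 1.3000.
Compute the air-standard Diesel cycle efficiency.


r^(k-1) = 2.4763
rc^k = 2.7361
eta = 0.5387 = 53.8661%

53.8661%


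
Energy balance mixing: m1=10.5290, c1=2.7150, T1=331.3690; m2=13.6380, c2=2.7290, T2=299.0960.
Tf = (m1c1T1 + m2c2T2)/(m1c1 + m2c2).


num = 20604.3775
den = 65.8043
Tf = 313.1158 K

313.1158 K


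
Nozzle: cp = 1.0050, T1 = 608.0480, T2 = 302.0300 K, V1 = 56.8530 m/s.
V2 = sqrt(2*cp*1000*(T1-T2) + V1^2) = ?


dT = 306.0180 K
2*cp*1000*dT = 615096.1800
V1^2 = 3232.2636
V2 = sqrt(618328.4436) = 786.3386 m/s

786.3386 m/s


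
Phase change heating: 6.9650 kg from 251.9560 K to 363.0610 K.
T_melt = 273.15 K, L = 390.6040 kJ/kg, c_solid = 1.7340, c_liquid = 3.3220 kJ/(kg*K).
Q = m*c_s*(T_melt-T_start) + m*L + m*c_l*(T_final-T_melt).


Q1 (sensible, solid) = 6.9650 * 1.7340 * 21.1940 = 255.9665 kJ
Q2 (latent) = 6.9650 * 390.6040 = 2720.5569 kJ
Q3 (sensible, liquid) = 6.9650 * 3.3220 * 89.9110 = 2080.3364 kJ
Q_total = 5056.8598 kJ

5056.8598 kJ


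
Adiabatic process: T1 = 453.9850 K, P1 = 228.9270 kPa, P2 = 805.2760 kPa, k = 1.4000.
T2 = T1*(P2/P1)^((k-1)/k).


(k-1)/k = 0.2857
(P2/P1)^exp = 1.4324
T2 = 453.9850 * 1.4324 = 650.2978 K

650.2978 K


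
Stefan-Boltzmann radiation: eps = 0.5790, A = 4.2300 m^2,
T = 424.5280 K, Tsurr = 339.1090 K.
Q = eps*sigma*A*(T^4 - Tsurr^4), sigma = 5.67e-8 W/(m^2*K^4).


T^4 = 3.2481e+10
Tsurr^4 = 1.3224e+10
Q = 0.5790 * 5.67e-8 * 4.2300 * 1.9257e+10 = 2674.1616 W

2674.1616 W


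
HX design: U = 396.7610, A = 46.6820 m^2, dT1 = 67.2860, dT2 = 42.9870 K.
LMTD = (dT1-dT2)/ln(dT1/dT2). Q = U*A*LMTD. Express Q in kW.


LMTD = 54.2322 K
Q = 396.7610 * 46.6820 * 54.2322 = 1004467.8470 W = 1004.4678 kW

1004.4678 kW


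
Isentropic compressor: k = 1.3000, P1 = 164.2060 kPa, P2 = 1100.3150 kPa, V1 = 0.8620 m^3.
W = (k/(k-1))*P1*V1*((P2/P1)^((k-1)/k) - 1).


(k-1)/k = 0.2308
(P2/P1)^exp = 1.5511
W = 4.3333 * 164.2060 * 0.8620 * (1.5511 - 1) = 338.0362 kJ

338.0362 kJ


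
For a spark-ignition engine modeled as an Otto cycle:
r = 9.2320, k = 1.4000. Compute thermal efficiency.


r^(k-1) = 2.4329
eta = 1 - 1/2.4329 = 0.5890 = 58.8962%

58.8962%


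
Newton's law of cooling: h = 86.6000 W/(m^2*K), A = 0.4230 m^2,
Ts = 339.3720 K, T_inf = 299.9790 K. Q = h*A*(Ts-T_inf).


dT = 39.3930 K
Q = 86.6000 * 0.4230 * 39.3930 = 1443.0365 W

1443.0365 W


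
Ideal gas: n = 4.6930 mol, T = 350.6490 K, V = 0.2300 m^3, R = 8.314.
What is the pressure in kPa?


P = nRT/V = 4.6930 * 8.314 * 350.6490 / 0.2300
= 13681.4831 / 0.2300 = 59484.7092 Pa = 59.4847 kPa

59.4847 kPa


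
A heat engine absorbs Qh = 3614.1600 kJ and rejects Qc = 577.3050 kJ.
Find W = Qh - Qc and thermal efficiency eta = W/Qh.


W = 3614.1600 - 577.3050 = 3036.8550 kJ
eta = 3036.8550 / 3614.1600 = 0.8403 = 84.0266%

W = 3036.8550 kJ, eta = 84.0266%


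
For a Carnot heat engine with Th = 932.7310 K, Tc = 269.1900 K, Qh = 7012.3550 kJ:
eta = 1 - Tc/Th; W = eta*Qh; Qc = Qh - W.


eta = 1 - 269.1900/932.7310 = 0.7114
W = 0.7114 * 7012.3550 = 4988.5605 kJ
Qc = 7012.3550 - 4988.5605 = 2023.7945 kJ

eta = 71.1396%, W = 4988.5605 kJ, Qc = 2023.7945 kJ


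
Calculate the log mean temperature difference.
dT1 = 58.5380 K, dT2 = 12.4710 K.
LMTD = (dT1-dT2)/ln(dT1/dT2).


dT1/dT2 = 4.6939
ln(dT1/dT2) = 1.5463
LMTD = 46.0670 / 1.5463 = 29.7923 K

29.7923 K


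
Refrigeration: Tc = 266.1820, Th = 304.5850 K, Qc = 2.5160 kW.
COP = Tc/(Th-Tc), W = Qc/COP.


COP = 266.1820 / 38.4030 = 6.9313
W = 2.5160 / 6.9313 = 0.3630 kW

COP = 6.9313, W = 0.3630 kW


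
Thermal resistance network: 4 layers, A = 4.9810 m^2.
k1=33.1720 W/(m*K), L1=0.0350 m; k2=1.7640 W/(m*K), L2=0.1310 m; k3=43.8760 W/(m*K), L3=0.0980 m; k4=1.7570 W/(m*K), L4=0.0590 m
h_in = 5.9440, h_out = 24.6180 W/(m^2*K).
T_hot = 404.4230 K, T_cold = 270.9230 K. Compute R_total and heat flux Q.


R_conv_in = 1/(5.9440*4.9810) = 0.0338
R_1 = 0.0350/(33.1720*4.9810) = 0.0002
R_2 = 0.1310/(1.7640*4.9810) = 0.0149
R_3 = 0.0980/(43.8760*4.9810) = 0.0004
R_4 = 0.0590/(1.7570*4.9810) = 0.0067
R_conv_out = 1/(24.6180*4.9810) = 0.0082
R_total = 0.0642 K/W
Q = 133.5000 / 0.0642 = 2078.0808 W

R_total = 0.0642 K/W, Q = 2078.0808 W


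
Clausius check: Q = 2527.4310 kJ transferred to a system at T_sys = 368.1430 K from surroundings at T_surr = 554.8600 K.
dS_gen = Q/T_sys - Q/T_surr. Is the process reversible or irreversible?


dS_sys = 2527.4310/368.1430 = 6.8654 kJ/K
dS_surr = -2527.4310/554.8600 = -4.5551 kJ/K
dS_gen = 6.8654 - 4.5551 = 2.3103 kJ/K (irreversible)

dS_gen = 2.3103 kJ/K, irreversible


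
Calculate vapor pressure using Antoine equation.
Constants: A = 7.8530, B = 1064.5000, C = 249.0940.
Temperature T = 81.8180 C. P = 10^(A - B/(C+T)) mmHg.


C+T = 330.9120
B/(C+T) = 3.2169
log10(P) = 7.8530 - 3.2169 = 4.6361
P = 10^4.6361 = 43264.5983 mmHg

43264.5983 mmHg


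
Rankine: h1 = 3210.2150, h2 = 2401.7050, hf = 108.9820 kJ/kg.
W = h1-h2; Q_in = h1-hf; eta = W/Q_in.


W = 808.5100 kJ/kg
Q_in = 3101.2330 kJ/kg
eta = 0.2607 = 26.0706%

eta = 26.0706%


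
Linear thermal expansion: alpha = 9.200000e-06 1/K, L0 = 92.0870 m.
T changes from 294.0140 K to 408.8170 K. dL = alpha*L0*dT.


dT = 114.8030 K
dL = 9.200000e-06 * 92.0870 * 114.8030 = 0.097261 m
L_final = 92.184261 m

dL = 0.097261 m


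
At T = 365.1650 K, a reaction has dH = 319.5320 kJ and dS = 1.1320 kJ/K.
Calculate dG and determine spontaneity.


T*dS = 365.1650 * 1.1320 = 413.3668 kJ
dG = 319.5320 - 413.3668 = -93.8348 kJ (spontaneous)

dG = -93.8348 kJ, spontaneous


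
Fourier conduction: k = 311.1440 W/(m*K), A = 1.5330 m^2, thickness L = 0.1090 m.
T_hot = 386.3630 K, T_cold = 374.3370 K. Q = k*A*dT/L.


dT = 12.0260 K
Q = 311.1440 * 1.5330 * 12.0260 / 0.1090 = 52625.7486 W

52625.7486 W


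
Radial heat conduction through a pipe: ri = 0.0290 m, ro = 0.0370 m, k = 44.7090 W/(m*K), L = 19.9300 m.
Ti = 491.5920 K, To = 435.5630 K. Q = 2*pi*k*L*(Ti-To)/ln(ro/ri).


dT = 56.0290 K
ln(ro/ri) = 0.2436
Q = 2*pi*44.7090*19.9300*56.0290 / 0.2436 = 1287592.2173 W

1287592.2173 W


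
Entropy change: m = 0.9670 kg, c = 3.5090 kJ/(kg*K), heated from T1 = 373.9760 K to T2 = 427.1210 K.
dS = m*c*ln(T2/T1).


T2/T1 = 1.1421
ln(T2/T1) = 0.1329
dS = 0.9670 * 3.5090 * 0.1329 = 0.4509 kJ/K

0.4509 kJ/K


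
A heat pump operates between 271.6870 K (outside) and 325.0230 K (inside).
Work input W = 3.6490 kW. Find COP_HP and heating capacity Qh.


COP = 325.0230 / 53.3360 = 6.0939
Qh = 6.0939 * 3.6490 = 22.2366 kW

COP = 6.0939, Qh = 22.2366 kW


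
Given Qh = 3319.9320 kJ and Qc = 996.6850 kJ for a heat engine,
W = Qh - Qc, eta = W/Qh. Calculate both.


W = 3319.9320 - 996.6850 = 2323.2470 kJ
eta = 2323.2470 / 3319.9320 = 0.6998 = 69.9788%

W = 2323.2470 kJ, eta = 69.9788%


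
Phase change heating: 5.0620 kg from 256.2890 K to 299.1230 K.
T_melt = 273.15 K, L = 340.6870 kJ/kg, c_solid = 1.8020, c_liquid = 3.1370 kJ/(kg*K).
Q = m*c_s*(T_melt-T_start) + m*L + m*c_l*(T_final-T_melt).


Q1 (sensible, solid) = 5.0620 * 1.8020 * 16.8610 = 153.8014 kJ
Q2 (latent) = 5.0620 * 340.6870 = 1724.5576 kJ
Q3 (sensible, liquid) = 5.0620 * 3.1370 * 25.9730 = 412.4381 kJ
Q_total = 2290.7971 kJ

2290.7971 kJ


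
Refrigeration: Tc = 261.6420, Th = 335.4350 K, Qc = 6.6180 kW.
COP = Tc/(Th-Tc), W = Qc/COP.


COP = 261.6420 / 73.7930 = 3.5456
W = 6.6180 / 3.5456 = 1.8665 kW

COP = 3.5456, W = 1.8665 kW


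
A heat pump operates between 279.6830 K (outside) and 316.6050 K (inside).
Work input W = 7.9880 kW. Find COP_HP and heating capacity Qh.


COP = 316.6050 / 36.9220 = 8.5750
Qh = 8.5750 * 7.9880 = 68.4969 kW

COP = 8.5750, Qh = 68.4969 kW


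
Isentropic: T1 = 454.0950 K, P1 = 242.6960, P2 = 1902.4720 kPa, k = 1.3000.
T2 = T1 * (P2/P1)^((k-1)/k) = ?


(k-1)/k = 0.2308
(P2/P1)^exp = 1.6083
T2 = 454.0950 * 1.6083 = 730.3204 K

730.3204 K


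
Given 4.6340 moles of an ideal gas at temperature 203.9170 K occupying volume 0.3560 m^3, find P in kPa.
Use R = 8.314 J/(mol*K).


P = nRT/V = 4.6340 * 8.314 * 203.9170 / 0.3560
= 7856.3258 / 0.3560 = 22068.3308 Pa = 22.0683 kPa

22.0683 kPa
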